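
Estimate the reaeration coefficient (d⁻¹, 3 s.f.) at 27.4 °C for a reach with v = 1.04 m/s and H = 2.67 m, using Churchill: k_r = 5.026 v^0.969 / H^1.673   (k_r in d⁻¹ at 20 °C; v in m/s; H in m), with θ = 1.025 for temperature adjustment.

k_r ≈ 1.21 d⁻¹

k_r(20) = 5.026 × 1.04^0.969 / 2.67^1.673 = 5.026 × 1.039 / 5.171 = 1.010 d⁻¹.
k_r(27.4) = 1.010 × 1.025^(27.4−20) = 1.010 × 1.200 = 1.212 d⁻¹.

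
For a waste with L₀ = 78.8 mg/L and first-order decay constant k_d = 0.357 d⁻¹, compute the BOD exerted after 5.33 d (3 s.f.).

y ≈ 67.0 mg/L

y_t = L₀(1 − e^(−k_d t)) = 78.8 × (1 − e^(−0.357×5.33))
= 78.8 × (1 − 0.1491) = 78.8 × 0.8509 = 67.05 mg/L.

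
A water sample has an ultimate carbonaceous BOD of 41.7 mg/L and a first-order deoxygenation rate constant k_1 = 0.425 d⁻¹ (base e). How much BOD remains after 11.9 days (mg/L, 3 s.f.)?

L ≈ 0.265 mg/L

L_t = L₀ e^(−k_1 t) = 41.7 × e^(−0.425×11.9) = 41.7 × 0.006361 = 0.2653 mg/L.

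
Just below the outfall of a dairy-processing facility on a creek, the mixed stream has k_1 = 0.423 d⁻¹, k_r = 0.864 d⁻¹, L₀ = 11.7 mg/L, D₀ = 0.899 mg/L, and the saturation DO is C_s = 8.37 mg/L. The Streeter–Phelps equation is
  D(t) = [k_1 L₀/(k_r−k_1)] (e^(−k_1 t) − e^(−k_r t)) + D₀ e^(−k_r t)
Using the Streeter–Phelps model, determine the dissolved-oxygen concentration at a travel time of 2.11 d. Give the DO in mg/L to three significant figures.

k_1 L₀/(k_r−k_1) = 0.423×11.7/(0.864−0.423) = 4.949/0.4410 = 11.22 mg/L.
e^(−k_1 t) = e^(−0.423×2.110) = 0.4096; e^(−k_r t) = e^(−0.864×2.110) = 0.1615.
D = 11.22 × (0.4096 − 0.1615) + 0.899 × 0.1615 = 2.784 + 0.1452 = 2.929 mg/L.
DO = C_s − D = 8.37 − 2.929 = 5.441 mg/L.

DO ≈ 5.44 mg/L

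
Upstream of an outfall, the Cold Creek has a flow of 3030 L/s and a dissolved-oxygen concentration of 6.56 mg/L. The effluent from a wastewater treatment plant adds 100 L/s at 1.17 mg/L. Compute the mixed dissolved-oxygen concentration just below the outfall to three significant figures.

6.39 mg/L

Flow-weighted mixing: C = (Q_r C_r + Q_w C_w)/(Q_r + Q_w)
= (3030×6.56 + 100×1.17)/(3030 + 100) = 19990/3130 = 6.388 mg/L.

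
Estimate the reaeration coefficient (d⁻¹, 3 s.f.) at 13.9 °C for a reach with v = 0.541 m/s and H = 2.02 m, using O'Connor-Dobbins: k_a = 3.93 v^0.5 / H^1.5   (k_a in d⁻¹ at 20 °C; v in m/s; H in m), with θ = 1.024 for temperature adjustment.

k_a(20) = 3.93 × 0.541^0.5 / 2.02^1.5 = 3.93 × 0.7355 / 2.871 = 1.007 d⁻¹.
k_a(13.9) = 1.007 × 1.024^(13.9−20) = 1.007 × 0.8653 = 0.8712 d⁻¹.

k_a ≈ 0.871 d⁻¹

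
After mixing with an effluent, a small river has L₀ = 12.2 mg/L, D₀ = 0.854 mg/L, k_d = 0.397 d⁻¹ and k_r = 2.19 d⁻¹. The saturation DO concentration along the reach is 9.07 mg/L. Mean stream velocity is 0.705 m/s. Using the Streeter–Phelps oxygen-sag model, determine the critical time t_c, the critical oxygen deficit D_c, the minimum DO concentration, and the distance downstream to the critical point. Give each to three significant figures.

t_c ≈ 0.740 d; D_c ≈ 1.65 mg/L; min DO ≈ 7.42 mg/L; x_c ≈ 45.1 km

t_c = [1/(k_r−k_d)] ln[(k_r/k_d)(1 − D₀(k_r−k_d)/(k_d L₀))]
= [1/(2.19−0.397)] ln[(2.19/0.397)(1 − 0.854×1.793/(0.397×12.2))]
= (1/1.793) ln[5.516 × 0.6839] = 0.5577 × ln(3.772) = 0.5577 × 1.328 = 0.7405 d.
D_c = (k_d/k_r) L₀ e^(−k_d t_c) = (0.397/2.19) × 12.2 × e^(−0.397×0.7405) = 0.1813 × 12.2 × 0.7453 = 1.648 mg/L.
Minimum DO = C_s − D_c = 9.07 − 1.648 = 7.422 mg/L.
x_c = v t_c = 0.705 m/s × 0.7405 d × 86400 s/d = 45110 m ≈ 45.1 km.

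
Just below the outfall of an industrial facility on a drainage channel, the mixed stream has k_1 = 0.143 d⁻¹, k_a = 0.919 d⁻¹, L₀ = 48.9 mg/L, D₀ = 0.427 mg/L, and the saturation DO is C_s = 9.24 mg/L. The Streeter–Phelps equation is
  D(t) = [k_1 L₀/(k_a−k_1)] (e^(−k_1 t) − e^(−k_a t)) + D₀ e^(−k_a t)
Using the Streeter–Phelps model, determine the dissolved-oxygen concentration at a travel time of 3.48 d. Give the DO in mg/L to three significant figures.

DO ≈ 4.11 mg/L

k_1 L₀/(k_a−k_1) = 0.143×48.9/(0.919−0.143) = 6.993/0.7760 = 9.011 mg/L.
e^(−k_1 t) = e^(−0.143×3.480) = 0.6080; e^(−k_a t) = e^(−0.919×3.480) = 0.04084.
D = 9.011 × (0.6080 − 0.04084) + 0.427 × 0.04084 = 5.110 + 0.01744 = 5.128 mg/L.
DO = C_s − D = 9.24 − 5.128 = 4.112 mg/L.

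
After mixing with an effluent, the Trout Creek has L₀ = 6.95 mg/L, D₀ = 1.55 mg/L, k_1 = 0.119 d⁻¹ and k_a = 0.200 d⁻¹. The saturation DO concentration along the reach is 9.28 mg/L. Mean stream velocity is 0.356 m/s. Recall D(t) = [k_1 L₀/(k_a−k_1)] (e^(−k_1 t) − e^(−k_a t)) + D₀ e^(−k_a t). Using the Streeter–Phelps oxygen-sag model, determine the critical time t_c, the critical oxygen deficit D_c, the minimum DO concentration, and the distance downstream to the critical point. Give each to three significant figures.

t_c ≈ 4.38 d; D_c ≈ 2.46 mg/L; min DO ≈ 6.82 mg/L; x_c ≈ 135 km

At the critical point dD/dt = 0, so k_1 L₀ e^(−k_1 t) = k_a D. Substituting D(t) from the Streeter–Phelps equation and solving for t gives
t_c = ln[(k_a/k_1)(1 − D₀(k_a−k_1)/(k_1 L₀))] / (k_a−k_1).
Here k_a−k_1 = 0.08100 d⁻¹ and 1 − D₀(k_a−k_1)/(k_1 L₀) = 1 − 1.55×0.08100/(0.119×6.95) = 0.8482, so
t_c = ln(1.681 × 0.8482) / 0.08100 = 0.3545 / 0.08100 = 4.377 d.
L(t_c) = L₀ e^(−k_1 t_c) = 6.95 × 0.5940 = 4.128 mg/L, and at the critical point k_a D_c = k_1 L, so D_c = (0.119/0.200) × 4.128 = 2.456 mg/L.
Minimum DO = C_s − D_c = 9.28 − 2.456 = 6.824 mg/L.
x_c = v t_c = 0.356 m/s × 4.377 d × 86400 s/d = 134600 m ≈ 135 km.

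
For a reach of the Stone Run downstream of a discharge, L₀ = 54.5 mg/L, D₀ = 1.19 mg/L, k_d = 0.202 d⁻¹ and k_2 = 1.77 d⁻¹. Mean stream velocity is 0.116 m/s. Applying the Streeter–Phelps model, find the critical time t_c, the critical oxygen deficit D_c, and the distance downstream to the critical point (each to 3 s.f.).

t_c ≈ 1.27 d; D_c ≈ 4.82 mg/L; x_c ≈ 12.7 km

With k_2/k_d = 8.762 and 1 − D₀(k_2−k_d)/(k_d L₀) = 0.8305,
t_c = ln(8.762 × 0.8305) / (1.77 − 0.202) = ln(7.277) / 1.568 = 1.985/1.568 = 1.266 d.
D_c = (k_d/k_2) L₀ e^(−k_d t_c) = (0.202/1.77) × 54.5 × e^(−0.202×1.266) = 0.1141 × 54.5 × 0.7744 = 4.816 mg/L.
x_c = v t_c = 0.116 m/s × 1.266 d × 86400 s/d = 12690 m ≈ 12.7 km.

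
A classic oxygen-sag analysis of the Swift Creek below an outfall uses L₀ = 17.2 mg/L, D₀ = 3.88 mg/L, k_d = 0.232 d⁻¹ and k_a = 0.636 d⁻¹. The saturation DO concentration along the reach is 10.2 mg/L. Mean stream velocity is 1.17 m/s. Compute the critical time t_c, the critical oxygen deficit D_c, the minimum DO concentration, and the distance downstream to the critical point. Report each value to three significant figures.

t_c = [1/(k_a−k_d)] ln[(k_a/k_d)(1 − D₀(k_a−k_d)/(k_d L₀))]
= [1/(0.636−0.232)] ln[(0.636/0.232)(1 − 3.88×0.4040/(0.232×17.2))]
= (1/0.4040) ln[2.741 × 0.6072] = 2.475 × ln(1.665) = 2.475 × 0.5095 = 1.261 d.
D_c = (k_d/k_a) L₀ e^(−k_d t_c) = (0.232/0.636) × 17.2 × e^(−0.232×1.261) = 0.3648 × 17.2 × 0.7463 = 4.683 mg/L.
Minimum DO = C_s − D_c = 10.2 − 4.683 = 5.517 mg/L.
x_c = v t_c = 1.17 m/s × 1.261 d × 86400 s/d = 127500 m ≈ 127 km.

t_c ≈ 1.26 d; D_c ≈ 4.68 mg/L; min DO ≈ 5.52 mg/L; x_c ≈ 127 km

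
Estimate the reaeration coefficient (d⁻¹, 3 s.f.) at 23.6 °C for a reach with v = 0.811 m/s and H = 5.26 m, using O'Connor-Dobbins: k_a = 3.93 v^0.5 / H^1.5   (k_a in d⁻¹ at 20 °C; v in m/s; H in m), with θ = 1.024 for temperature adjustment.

k_a ≈ 0.320 d⁻¹

k_a(20) = 3.93 × 0.811^0.5 / 5.26^1.5 = 3.93 × 0.9006 / 12.06 = 0.2934 d⁻¹.
k_a(23.6) = 0.2934 × 1.024^(23.6−20) = 0.2934 × 1.089 = 0.3195 d⁻¹.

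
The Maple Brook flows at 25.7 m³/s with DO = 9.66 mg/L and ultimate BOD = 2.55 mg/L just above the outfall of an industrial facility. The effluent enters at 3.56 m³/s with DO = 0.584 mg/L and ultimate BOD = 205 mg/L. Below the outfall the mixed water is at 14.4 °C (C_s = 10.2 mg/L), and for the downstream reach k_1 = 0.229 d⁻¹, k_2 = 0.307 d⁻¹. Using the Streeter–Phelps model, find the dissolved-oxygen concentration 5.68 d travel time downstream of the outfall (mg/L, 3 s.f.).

Mixed DO = (25.7×9.66 + 3.56×0.584)/(25.7+3.56) = 250.3/29.26 = 8.556 mg/L.
Mixed L₀ = (25.7×2.55 + 3.56×205)/(29.26) = 795.3/29.26 = 27.18 mg/L.
Initial deficit D₀ = C_s − DO₀ = 10.2 − 8.556 = 1.644 mg/L.
D(5.68) = [0.229×27.18/(0.307−0.229)](e^(−0.229×5.68) − e^(−0.307×5.68)) + 1.644 e^(−0.307×5.68)
= 79.80 × (0.2723 − 0.1749) + 1.644 × 0.1749 = 8.066 mg/L.
DO = 10.2 − 8.066 = 2.134 mg/L.

DO ≈ 2.13 mg/L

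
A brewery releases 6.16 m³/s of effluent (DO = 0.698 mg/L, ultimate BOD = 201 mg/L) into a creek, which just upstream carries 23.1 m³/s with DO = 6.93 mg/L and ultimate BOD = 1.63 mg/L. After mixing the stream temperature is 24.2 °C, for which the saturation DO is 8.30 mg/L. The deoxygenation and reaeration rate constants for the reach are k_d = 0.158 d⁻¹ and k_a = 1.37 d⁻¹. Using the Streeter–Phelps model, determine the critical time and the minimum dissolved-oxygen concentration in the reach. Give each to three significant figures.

Mixed DO = (23.1×6.93 + 6.16×0.698)/(23.1+6.16) = 164.4/29.26 = 5.618 mg/L.
Mixed L₀ = (23.1×1.63 + 6.16×201)/(29.26) = 1276/29.26 = 43.60 mg/L.
Initial deficit D₀ = C_s − DO₀ = 8.30 − 5.618 = 2.682 mg/L.
t_c = (1/1.212) ln[(1.37/0.158)(1 − 2.682×1.212/(0.158×43.60))] = 0.8251 × ln(4.580) = 1.255 d.
D_c = (0.158/1.37) × 43.60 × e^(−0.158×1.255) = 0.1153 × 43.60 × 0.8201 = 4.124 mg/L.
Minimum DO = 8.30 − 4.124 = 4.176 mg/L.

t_c ≈ 1.26 d; minimum DO ≈ 4.18 mg/L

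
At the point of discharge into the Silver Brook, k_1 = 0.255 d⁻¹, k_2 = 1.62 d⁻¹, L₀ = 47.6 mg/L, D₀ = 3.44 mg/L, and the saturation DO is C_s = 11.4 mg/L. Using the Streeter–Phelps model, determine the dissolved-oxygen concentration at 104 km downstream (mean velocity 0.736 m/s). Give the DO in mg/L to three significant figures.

DO ≈ 5.93 mg/L

Travel time t = x/v = 104 km / (0.736 m/s) = 104000 m / 0.736 m/s = 141300 s = 1.635 d.
k_1 L₀/(k_2−k_1) = 0.255×47.6/(1.62−0.255) = 12.14/1.365 = 8.892 mg/L.
e^(−k_1 t) = e^(−0.255×1.635) = 0.6590; e^(−k_2 t) = e^(−1.62×1.635) = 0.07069.
D = 8.892 × (0.6590 − 0.07069) + 3.44 × 0.07069 = 5.231 + 0.2432 = 5.475 mg/L.
DO = C_s − D = 11.4 − 5.475 = 5.925 mg/L.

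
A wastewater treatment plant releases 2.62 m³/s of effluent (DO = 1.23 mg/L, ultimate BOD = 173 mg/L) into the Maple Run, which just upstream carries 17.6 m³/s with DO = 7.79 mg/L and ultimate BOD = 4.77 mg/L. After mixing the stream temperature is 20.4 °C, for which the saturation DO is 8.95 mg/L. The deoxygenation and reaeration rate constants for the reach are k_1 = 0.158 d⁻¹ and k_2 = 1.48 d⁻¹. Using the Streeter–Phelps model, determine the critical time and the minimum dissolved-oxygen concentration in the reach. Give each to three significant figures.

t_c ≈ 0.934 d; minimum DO ≈ 6.50 mg/L

Mixed DO = (17.6×7.79 + 2.62×1.23)/(17.6+2.62) = 140.3/20.22 = 6.940 mg/L.
Mixed L₀ = (17.6×4.77 + 2.62×173)/(20.22) = 537.2/20.22 = 26.57 mg/L.
Initial deficit D₀ = C_s − DO₀ = 8.95 − 6.940 = 2.010 mg/L.
t_c = (1/1.322) ln[(1.48/0.158)(1 − 2.010×1.322/(0.158×26.57))] = 0.7564 × ln(3.438) = 0.9340 d.
D_c = (0.158/1.48) × 26.57 × e^(−0.158×0.9340) = 0.1068 × 26.57 × 0.8628 = 2.447 mg/L.
Minimum DO = 8.95 − 2.447 = 6.503 mg/L.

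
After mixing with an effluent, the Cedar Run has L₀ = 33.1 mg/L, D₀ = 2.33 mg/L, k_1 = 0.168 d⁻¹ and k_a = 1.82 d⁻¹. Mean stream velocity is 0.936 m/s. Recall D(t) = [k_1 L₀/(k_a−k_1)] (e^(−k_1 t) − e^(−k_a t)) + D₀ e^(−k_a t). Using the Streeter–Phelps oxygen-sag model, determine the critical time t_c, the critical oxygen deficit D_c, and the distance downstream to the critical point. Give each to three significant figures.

t_c ≈ 0.729 d; D_c ≈ 2.70 mg/L; x_c ≈ 59.0 km

With k_a/k_1 = 10.83 and 1 − D₀(k_a−k_1)/(k_1 L₀) = 0.3078,
t_c = ln(10.83 × 0.3078) / (1.82 − 0.168) = ln(3.335) / 1.652 = 1.204/1.652 = 0.7290 d.
D_c = (k_1/k_a) L₀ e^(−k_1 t_c) = (0.168/1.82) × 33.1 × e^(−0.168×0.7290) = 0.09231 × 33.1 × 0.8847 = 2.703 mg/L.
x_c = v t_c = 0.936 m/s × 0.7290 d × 86400 s/d = 58960 m ≈ 59.0 km.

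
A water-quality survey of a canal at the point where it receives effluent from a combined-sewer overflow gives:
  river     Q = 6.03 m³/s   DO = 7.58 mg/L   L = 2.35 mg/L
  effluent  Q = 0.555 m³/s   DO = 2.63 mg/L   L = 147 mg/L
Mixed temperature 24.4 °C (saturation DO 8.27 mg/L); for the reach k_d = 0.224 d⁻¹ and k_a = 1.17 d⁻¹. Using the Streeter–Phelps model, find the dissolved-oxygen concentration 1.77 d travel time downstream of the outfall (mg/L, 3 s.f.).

Mixed DO = (6.03×7.58 + 0.555×2.63)/(6.03+0.555) = 47.17/6.585 = 7.163 mg/L.
Mixed L₀ = (6.03×2.35 + 0.555×147)/(6.585) = 95.76/6.585 = 14.54 mg/L.
Initial deficit D₀ = C_s − DO₀ = 8.27 − 7.163 = 1.107 mg/L.
D(1.77) = [0.224×14.54/(1.17−0.224)](e^(−0.224×1.77) − e^(−1.17×1.77)) + 1.107 e^(−1.17×1.77)
= 3.443 × (0.6727 − 0.1261) + 1.107 × 0.1261 = 2.022 mg/L.
DO = 8.27 − 2.022 = 6.248 mg/L.

DO ≈ 6.25 mg/L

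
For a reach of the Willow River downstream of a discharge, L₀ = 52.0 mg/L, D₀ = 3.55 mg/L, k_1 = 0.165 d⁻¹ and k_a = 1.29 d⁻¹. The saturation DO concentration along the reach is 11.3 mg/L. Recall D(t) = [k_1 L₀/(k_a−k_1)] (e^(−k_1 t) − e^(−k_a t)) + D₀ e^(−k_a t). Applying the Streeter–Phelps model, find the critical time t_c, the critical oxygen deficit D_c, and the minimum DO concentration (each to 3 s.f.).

With k_a/k_1 = 7.818 and 1 − D₀(k_a−k_1)/(k_1 L₀) = 0.5345,
t_c = ln(7.818 × 0.5345) / (1.29 − 0.165) = ln(4.179) / 1.125 = 1.430/1.125 = 1.271 d.
D_c = (k_1/k_a) L₀ e^(−k_1 t_c) = (0.165/1.29) × 52.0 × e^(−0.165×1.271) = 0.1279 × 52.0 × 0.8108 = 5.393 mg/L.
Minimum DO = C_s − D_c = 11.3 − 5.393 = 5.907 mg/L.

t_c ≈ 1.27 d; D_c ≈ 5.39 mg/L; min DO ≈ 5.91 mg/L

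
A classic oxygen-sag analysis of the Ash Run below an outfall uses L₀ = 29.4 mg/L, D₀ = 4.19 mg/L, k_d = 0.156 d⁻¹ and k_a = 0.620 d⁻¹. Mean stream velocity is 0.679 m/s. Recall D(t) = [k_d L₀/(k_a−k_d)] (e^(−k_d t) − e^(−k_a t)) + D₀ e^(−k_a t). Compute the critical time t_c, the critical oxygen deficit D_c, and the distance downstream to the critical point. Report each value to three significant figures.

With k_a/k_d = 3.974 and 1 − D₀(k_a−k_d)/(k_d L₀) = 0.5761,
t_c = ln(3.974 × 0.5761) / (0.620 − 0.156) = ln(2.290) / 0.4640 = 0.8284/0.4640 = 1.785 d.
D_c = (k_d/k_a) L₀ e^(−k_d t_c) = (0.156/0.620) × 29.4 × e^(−0.156×1.785) = 0.2516 × 29.4 × 0.7569 = 5.599 mg/L.
x_c = v t_c = 0.679 m/s × 1.785 d × 86400 s/d = 104700 m ≈ 105 km.

t_c ≈ 1.79 d; D_c ≈ 5.60 mg/L; x_c ≈ 105 km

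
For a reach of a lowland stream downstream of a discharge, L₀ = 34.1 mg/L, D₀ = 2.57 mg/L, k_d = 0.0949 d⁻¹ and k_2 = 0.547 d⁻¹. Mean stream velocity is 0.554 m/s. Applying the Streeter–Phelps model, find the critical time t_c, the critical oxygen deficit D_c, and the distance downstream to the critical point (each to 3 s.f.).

t_c ≈ 2.89 d; D_c ≈ 4.50 mg/L; x_c ≈ 138 km

t_c = [1/(k_2−k_d)] ln[(k_2/k_d)(1 − D₀(k_2−k_d)/(k_d L₀))]
= [1/(0.547−0.0949)] ln[(0.547/0.0949)(1 − 2.57×0.4521/(0.0949×34.1))]
= (1/0.4521) ln[5.764 × 0.6410] = 2.212 × ln(3.694) = 2.212 × 1.307 = 2.891 d.
L(t_c) = L₀ e^(−k_d t_c) = 34.1 × 0.7601 = 25.92 mg/L, and at the critical point k_2 D_c = k_d L, so D_c = (0.0949/0.547) × 25.92 = 4.497 mg/L.
x_c = v t_c = 0.554 m/s × 2.891 d × 86400 s/d = 138400 m ≈ 138 km.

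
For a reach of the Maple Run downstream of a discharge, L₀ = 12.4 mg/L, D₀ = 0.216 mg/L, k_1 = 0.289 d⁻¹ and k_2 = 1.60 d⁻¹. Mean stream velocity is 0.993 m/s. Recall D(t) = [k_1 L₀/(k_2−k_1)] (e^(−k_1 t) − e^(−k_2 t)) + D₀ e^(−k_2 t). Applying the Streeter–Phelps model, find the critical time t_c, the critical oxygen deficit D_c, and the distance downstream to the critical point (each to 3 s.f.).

t_c ≈ 1.24 d; D_c ≈ 1.56 mg/L; x_c ≈ 107 km

t_c = [1/(k_2−k_1)] ln[(k_2/k_1)(1 − D₀(k_2−k_1)/(k_1 L₀))]
= [1/(1.60−0.289)] ln[(1.60/0.289)(1 − 0.216×1.311/(0.289×12.4))]
= (1/1.311) ln[5.536 × 0.9210] = 0.7628 × ln(5.099) = 0.7628 × 1.629 = 1.243 d.
D_c = (k_1/k_2) L₀ e^(−k_1 t_c) = (0.289/1.60) × 12.4 × e^(−0.289×1.243) = 0.1806 × 12.4 × 0.6983 = 1.564 mg/L.
x_c = v t_c = 0.993 m/s × 1.243 d × 86400 s/d = 106600 m ≈ 107 km.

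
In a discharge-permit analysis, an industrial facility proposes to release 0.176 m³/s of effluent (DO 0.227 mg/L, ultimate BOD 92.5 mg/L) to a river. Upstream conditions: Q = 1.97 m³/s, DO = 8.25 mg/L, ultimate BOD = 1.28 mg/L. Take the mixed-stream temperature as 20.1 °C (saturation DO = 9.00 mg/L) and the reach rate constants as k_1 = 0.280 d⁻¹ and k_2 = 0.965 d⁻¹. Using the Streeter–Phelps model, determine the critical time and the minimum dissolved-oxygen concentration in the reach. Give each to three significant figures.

Mixed DO = (1.97×8.25 + 0.176×0.227)/(1.97+0.176) = 16.29/2.146 = 7.592 mg/L.
Mixed L₀ = (1.97×1.28 + 0.176×92.5)/(2.146) = 18.80/2.146 = 8.761 mg/L.
Initial deficit D₀ = C_s − DO₀ = 9.00 − 7.592 = 1.408 mg/L.
t_c = (1/0.6850) ln[(0.965/0.280)(1 − 1.408×0.6850/(0.280×8.761))] = 1.460 × ln(2.091) = 1.077 d.
D_c = (0.280/0.965) × 8.761 × e^(−0.280×1.077) = 0.2902 × 8.761 × 0.7396 = 1.880 mg/L.
Minimum DO = 9.00 − 1.880 = 7.120 mg/L.

t_c ≈ 1.08 d; minimum DO ≈ 7.12 mg/L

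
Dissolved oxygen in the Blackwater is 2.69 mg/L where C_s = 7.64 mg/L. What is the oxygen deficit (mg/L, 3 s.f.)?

D = C_s − C = 7.64 − 2.69 = 4.95 mg/L.

D ≈ 4.95 mg/L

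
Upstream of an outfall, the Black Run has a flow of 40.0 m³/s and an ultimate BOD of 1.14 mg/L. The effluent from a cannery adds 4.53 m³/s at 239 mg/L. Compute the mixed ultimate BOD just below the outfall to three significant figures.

25.3 mg/L

Flow-weighted mixing: C = (Q_r C_r + Q_w C_w)/(Q_r + Q_w)
= (40.0×1.14 + 4.53×239)/(40.0 + 4.53) = 1128/44.53 = 25.34 mg/L.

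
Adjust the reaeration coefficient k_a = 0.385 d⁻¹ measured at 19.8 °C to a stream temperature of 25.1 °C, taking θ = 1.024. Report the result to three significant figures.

k_a(T₂) = k_a(T₁) · θ^(T₂−T₁) = 0.385 × 1.024^(25.1−19.8)
= 0.385 × 1.024^5.30 = 0.385 × 1.134 = 0.4366 d⁻¹.

k_a ≈ 0.437 d⁻¹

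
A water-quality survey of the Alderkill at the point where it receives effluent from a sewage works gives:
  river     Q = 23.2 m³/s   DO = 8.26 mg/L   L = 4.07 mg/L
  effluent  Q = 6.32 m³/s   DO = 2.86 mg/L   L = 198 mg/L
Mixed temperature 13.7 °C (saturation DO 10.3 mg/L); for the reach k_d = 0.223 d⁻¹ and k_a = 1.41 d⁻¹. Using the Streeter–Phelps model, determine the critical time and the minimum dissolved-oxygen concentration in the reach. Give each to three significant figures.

Mixed DO = (23.2×8.26 + 6.32×2.86)/(23.2+6.32) = 209.7/29.52 = 7.104 mg/L.
Mixed L₀ = (23.2×4.07 + 6.32×198)/(29.52) = 1346/29.52 = 45.59 mg/L.
Initial deficit D₀ = C_s − DO₀ = 10.3 − 7.104 = 3.196 mg/L.
t_c = (1/1.187) ln[(1.41/0.223)(1 − 3.196×1.187/(0.223×45.59))] = 0.8425 × ln(3.963) = 1.160 d.
D_c = (0.223/1.41) × 45.59 × e^(−0.223×1.160) = 0.1582 × 45.59 × 0.7720 = 5.567 mg/L.
Minimum DO = 10.3 − 5.567 = 4.733 mg/L.

t_c ≈ 1.16 d; minimum DO ≈ 4.73 mg/L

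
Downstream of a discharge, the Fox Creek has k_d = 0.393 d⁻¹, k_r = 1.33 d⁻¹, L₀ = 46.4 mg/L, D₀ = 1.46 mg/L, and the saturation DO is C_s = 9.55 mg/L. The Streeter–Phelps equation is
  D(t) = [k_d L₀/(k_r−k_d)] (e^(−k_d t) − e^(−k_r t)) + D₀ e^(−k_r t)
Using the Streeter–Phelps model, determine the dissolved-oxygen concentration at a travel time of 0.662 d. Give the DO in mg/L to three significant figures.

DO ≈ 2.01 mg/L

k_d L₀/(k_r−k_d) = 0.393×46.4/(1.33−0.393) = 18.24/0.9370 = 19.46 mg/L.
e^(−k_d t) = e^(−0.393×0.6620) = 0.7709; e^(−k_r t) = e^(−1.33×0.6620) = 0.4146.
D = 19.46 × (0.7709 − 0.4146) + 1.46 × 0.4146 = 6.935 + 0.6053 = 7.540 mg/L.
DO = C_s − D = 9.55 − 7.540 = 2.010 mg/L.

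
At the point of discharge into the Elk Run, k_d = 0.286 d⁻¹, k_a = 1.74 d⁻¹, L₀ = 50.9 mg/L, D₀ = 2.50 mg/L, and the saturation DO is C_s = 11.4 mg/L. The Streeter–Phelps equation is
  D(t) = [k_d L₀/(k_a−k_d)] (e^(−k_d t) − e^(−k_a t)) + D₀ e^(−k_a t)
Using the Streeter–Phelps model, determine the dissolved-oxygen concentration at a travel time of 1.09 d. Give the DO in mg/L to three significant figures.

DO ≈ 5.20 mg/L

k_d L₀/(k_a−k_d) = 0.286×50.9/(1.74−0.286) = 14.56/1.454 = 10.01 mg/L.
e^(−k_d t) = e^(−0.286×1.090) = 0.7322; e^(−k_a t) = e^(−1.74×1.090) = 0.1501.
D = 10.01 × (0.7322 − 0.1501) + 2.50 × 0.1501 = 5.828 + 0.3752 = 6.203 mg/L.
DO = C_s − D = 11.4 − 6.203 = 5.197 mg/L.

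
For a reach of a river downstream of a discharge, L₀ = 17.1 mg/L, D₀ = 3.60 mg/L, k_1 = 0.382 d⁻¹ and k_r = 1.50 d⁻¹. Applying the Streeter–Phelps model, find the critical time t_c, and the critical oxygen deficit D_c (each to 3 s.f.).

t_c ≈ 0.367 d; D_c ≈ 3.79 mg/L

With k_r/k_1 = 3.927 and 1 − D₀(k_r−k_1)/(k_1 L₀) = 0.3839,
t_c = ln(3.927 × 0.3839) / (1.50 − 0.382) = ln(1.507) / 1.118 = 0.4103/1.118 = 0.3670 d.
L(t_c) = L₀ e^(−k_1 t_c) = 17.1 × 0.8692 = 14.86 mg/L, and at the critical point k_r D_c = k_1 L, so D_c = (0.382/1.50) × 14.86 = 3.785 mg/L.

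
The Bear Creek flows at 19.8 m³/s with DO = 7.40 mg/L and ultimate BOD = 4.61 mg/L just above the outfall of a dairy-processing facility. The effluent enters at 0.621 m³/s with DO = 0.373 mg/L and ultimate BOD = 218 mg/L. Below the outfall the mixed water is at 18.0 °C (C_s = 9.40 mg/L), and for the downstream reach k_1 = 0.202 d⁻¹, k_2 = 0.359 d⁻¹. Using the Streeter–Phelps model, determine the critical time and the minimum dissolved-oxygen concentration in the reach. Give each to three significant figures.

Mixed DO = (19.8×7.40 + 0.621×0.373)/(19.8+0.621) = 146.8/20.42 = 7.186 mg/L.
Mixed L₀ = (19.8×4.61 + 0.621×218)/(20.42) = 226.7/20.42 = 11.10 mg/L.
Initial deficit D₀ = C_s − DO₀ = 9.40 − 7.186 = 2.214 mg/L.
t_c = (1/0.1570) ln[(0.359/0.202)(1 − 2.214×0.1570/(0.202×11.10))] = 6.369 × ln(1.502) = 2.590 d.
D_c = (0.202/0.359) × 11.10 × e^(−0.202×2.590) = 0.5627 × 11.10 × 0.5926 = 3.701 mg/L.
Minimum DO = 9.40 − 3.701 = 5.699 mg/L.

t_c ≈ 2.59 d; minimum DO ≈ 5.70 mg/L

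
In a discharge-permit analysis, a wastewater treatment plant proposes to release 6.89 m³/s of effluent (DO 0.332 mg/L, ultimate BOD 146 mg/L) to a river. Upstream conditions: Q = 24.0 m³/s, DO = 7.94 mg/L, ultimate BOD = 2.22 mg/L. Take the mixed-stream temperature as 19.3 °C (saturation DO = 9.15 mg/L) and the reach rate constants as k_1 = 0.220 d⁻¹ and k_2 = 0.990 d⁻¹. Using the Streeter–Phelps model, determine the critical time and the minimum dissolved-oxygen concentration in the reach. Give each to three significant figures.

Mixed DO = (24.0×7.94 + 6.89×0.332)/(24.0+6.89) = 192.8/30.89 = 6.243 mg/L.
Mixed L₀ = (24.0×2.22 + 6.89×146)/(30.89) = 1059/30.89 = 34.29 mg/L.
Initial deficit D₀ = C_s − DO₀ = 9.15 − 6.243 = 2.907 mg/L.
t_c = (1/0.7700) ln[(0.990/0.220)(1 − 2.907×0.7700/(0.220×34.29))] = 1.299 × ln(3.165) = 1.496 d.
D_c = (0.220/0.990) × 34.29 × e^(−0.220×1.496) = 0.2222 × 34.29 × 0.7195 = 5.483 mg/L.
Minimum DO = 9.15 − 5.483 = 3.667 mg/L.

t_c ≈ 1.50 d; minimum DO ≈ 3.67 mg/L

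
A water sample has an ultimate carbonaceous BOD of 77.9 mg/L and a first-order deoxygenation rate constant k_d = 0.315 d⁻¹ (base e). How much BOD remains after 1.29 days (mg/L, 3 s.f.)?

L ≈ 51.9 mg/L

L_t = L₀ e^(−k_d t) = 77.9 × e^(−0.315×1.29) = 77.9 × 0.6661 = 51.89 mg/L.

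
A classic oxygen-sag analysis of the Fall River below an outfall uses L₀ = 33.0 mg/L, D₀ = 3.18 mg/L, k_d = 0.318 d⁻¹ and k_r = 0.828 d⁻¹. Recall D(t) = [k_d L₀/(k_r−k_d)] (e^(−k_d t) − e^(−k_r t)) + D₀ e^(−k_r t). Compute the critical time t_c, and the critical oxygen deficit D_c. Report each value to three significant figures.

t_c ≈ 1.55 d; D_c ≈ 7.75 mg/L

With k_r/k_d = 2.604 and 1 − D₀(k_r−k_d)/(k_d L₀) = 0.8455,
t_c = ln(2.604 × 0.8455) / (0.828 − 0.318) = ln(2.201) / 0.5100 = 0.7891/0.5100 = 1.547 d.
L(t_c) = L₀ e^(−k_d t_c) = 33.0 × 0.6114 = 20.18 mg/L, and at the critical point k_r D_c = k_d L, so D_c = (0.318/0.828) × 20.18 = 7.749 mg/L.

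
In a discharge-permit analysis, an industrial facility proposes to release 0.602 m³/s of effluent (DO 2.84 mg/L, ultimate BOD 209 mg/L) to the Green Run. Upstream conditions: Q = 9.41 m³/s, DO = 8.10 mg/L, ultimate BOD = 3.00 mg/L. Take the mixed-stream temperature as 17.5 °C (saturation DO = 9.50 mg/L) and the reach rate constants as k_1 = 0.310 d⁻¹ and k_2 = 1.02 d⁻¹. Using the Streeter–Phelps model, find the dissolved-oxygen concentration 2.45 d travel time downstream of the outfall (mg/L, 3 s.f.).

DO ≈ 6.77 mg/L

Mixed DO = (9.41×8.10 + 0.602×2.84)/(9.41+0.602) = 77.93/10.01 = 7.784 mg/L.
Mixed L₀ = (9.41×3.00 + 0.602×209)/(10.01) = 154.0/10.01 = 15.39 mg/L.
Initial deficit D₀ = C_s − DO₀ = 9.50 − 7.784 = 1.716 mg/L.
D(2.45) = [0.310×15.39/(1.02−0.310)](e^(−0.310×2.45) − e^(−1.02×2.45)) + 1.716 e^(−1.02×2.45)
= 6.718 × (0.4679 − 0.08217) + 1.716 × 0.08217 = 2.732 mg/L.
DO = 9.50 − 2.732 = 6.768 mg/L.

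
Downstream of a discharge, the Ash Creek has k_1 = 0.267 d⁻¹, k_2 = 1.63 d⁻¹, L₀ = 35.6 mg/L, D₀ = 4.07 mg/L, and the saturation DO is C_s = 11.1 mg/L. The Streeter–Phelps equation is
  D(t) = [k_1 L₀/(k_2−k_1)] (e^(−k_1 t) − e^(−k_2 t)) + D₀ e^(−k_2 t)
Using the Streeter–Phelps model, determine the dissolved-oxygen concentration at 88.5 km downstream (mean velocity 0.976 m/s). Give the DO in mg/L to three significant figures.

Travel time t = x/v = 88.5 km / (0.976 m/s) = 88500 m / 0.976 m/s = 90680 s = 1.049 d.
k_1 L₀/(k_2−k_1) = 0.267×35.6/(1.63−0.267) = 9.505/1.363 = 6.974 mg/L.
e^(−k_1 t) = e^(−0.267×1.049) = 0.7556; e^(−k_2 t) = e^(−1.63×1.049) = 0.1807.
D = 6.974 × (0.7556 − 0.1807) + 4.07 × 0.1807 = 4.009 + 0.7356 = 4.745 mg/L.
DO = C_s − D = 11.1 − 4.745 = 6.355 mg/L.

DO ≈ 6.36 mg/L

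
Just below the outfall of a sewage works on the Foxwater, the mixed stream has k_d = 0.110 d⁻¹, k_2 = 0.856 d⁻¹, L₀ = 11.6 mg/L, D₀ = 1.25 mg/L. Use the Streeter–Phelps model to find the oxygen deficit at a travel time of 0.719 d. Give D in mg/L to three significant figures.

D ≈ 1.33 mg/L

k_d L₀/(k_2−k_d) = 0.110×11.6/(0.856−0.110) = 1.276/0.7460 = 1.710 mg/L.
e^(−k_d t) = e^(−0.110×0.7190) = 0.9240; e^(−k_2 t) = e^(−0.856×0.7190) = 0.5404.
D = 1.710 × (0.9240 − 0.5404) + 1.25 × 0.5404 = 0.6561 + 0.6755 = 1.332 mg/L.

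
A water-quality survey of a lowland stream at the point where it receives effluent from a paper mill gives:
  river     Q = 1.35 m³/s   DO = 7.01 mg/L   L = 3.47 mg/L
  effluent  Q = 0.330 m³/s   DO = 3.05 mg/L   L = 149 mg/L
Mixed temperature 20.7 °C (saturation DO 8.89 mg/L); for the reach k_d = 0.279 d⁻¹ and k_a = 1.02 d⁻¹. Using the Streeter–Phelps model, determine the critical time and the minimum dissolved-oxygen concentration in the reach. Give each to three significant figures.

t_c ≈ 1.41 d; minimum DO ≈ 2.98 mg/L

Mixed DO = (1.35×7.01 + 0.330×3.05)/(1.35+0.330) = 10.47/1.680 = 6.232 mg/L.
Mixed L₀ = (1.35×3.47 + 0.330×149)/(1.680) = 53.85/1.680 = 32.06 mg/L.
Initial deficit D₀ = C_s − DO₀ = 8.89 − 6.232 = 2.658 mg/L.
t_c = (1/0.7410) ln[(1.02/0.279)(1 − 2.658×0.7410/(0.279×32.06))] = 1.350 × ln(2.851) = 1.414 d.
D_c = (0.279/1.02) × 32.06 × e^(−0.279×1.414) = 0.2735 × 32.06 × 0.6741 = 5.910 mg/L.
Minimum DO = 8.89 − 5.910 = 2.980 mg/L.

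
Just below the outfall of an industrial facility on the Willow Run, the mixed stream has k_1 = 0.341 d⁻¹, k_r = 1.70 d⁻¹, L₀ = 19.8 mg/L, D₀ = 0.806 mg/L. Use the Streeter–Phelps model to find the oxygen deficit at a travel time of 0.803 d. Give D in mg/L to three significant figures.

D ≈ 2.72 mg/L

k_1 L₀/(k_r−k_1) = 0.341×19.8/(1.70−0.341) = 6.752/1.359 = 4.968 mg/L.
e^(−k_1 t) = e^(−0.341×0.8030) = 0.7605; e^(−k_r t) = e^(−1.70×0.8030) = 0.2554.
D = 4.968 × (0.7605 − 0.2554) + 0.806 × 0.2554 = 2.510 + 0.2058 = 2.715 mg/L.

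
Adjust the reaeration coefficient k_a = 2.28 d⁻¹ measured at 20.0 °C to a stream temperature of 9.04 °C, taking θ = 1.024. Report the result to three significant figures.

k_a(T₂) = k_a(T₁) · θ^(T₂−T₁) = 2.28 × 1.024^(9.04−20.0)
= 2.28 × 1.024^-11.0 = 2.28 × 0.7711 = 1.758 d⁻¹.

k_a ≈ 1.76 d⁻¹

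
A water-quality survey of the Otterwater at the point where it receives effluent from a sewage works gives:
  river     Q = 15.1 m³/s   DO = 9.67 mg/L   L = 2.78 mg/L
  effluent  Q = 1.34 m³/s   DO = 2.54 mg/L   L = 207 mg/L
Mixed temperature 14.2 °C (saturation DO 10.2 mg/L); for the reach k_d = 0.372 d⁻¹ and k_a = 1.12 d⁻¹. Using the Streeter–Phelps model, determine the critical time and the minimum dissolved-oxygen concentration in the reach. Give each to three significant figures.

t_c ≈ 1.31 d; minimum DO ≈ 6.24 mg/L

Mixed DO = (15.1×9.67 + 1.34×2.54)/(15.1+1.34) = 149.4/16.44 = 9.089 mg/L.
Mixed L₀ = (15.1×2.78 + 1.34×207)/(16.44) = 319.4/16.44 = 19.43 mg/L.
Initial deficit D₀ = C_s − DO₀ = 10.2 − 9.089 = 1.111 mg/L.
t_c = (1/0.7480) ln[(1.12/0.372)(1 − 1.111×0.7480/(0.372×19.43))] = 1.337 × ln(2.664) = 1.310 d.
D_c = (0.372/1.12) × 19.43 × e^(−0.372×1.310) = 0.3321 × 19.43 × 0.6142 = 3.963 mg/L.
Minimum DO = 10.2 − 3.963 = 6.237 mg/L.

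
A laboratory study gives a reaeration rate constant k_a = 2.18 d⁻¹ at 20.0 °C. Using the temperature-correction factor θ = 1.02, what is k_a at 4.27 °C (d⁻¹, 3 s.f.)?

k_a ≈ 1.60 d⁻¹

k_a(T₂) = k_a(T₁) · θ^(T₂−T₁) = 2.18 × 1.02^(4.27−20.0)
= 2.18 × 1.02^-15.7 = 2.18 × 0.7324 = 1.597 d⁻¹.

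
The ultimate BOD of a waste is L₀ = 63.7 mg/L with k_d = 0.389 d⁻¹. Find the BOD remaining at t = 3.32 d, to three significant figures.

L ≈ 17.5 mg/L

L_t = L₀ e^(−k_d t) = 63.7 × e^(−0.389×3.32) = 63.7 × 0.2749 = 17.51 mg/L.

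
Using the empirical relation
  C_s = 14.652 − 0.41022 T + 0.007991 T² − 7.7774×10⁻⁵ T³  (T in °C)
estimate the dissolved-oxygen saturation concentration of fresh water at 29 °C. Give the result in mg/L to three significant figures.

C_s ≈ 7.58 mg/L

C_s = 14.652 − 0.41022×29 + 0.007991×29² − 7.7774×10⁻⁵×29³ = 7.579 mg/L.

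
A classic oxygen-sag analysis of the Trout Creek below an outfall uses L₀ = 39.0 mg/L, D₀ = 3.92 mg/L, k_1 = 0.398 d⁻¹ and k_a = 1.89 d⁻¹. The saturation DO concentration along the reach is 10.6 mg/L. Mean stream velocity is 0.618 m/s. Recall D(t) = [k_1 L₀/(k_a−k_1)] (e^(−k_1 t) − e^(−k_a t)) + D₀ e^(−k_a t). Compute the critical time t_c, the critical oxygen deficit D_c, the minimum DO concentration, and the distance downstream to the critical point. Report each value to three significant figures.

t_c ≈ 0.727 d; D_c ≈ 6.15 mg/L; min DO ≈ 4.45 mg/L; x_c ≈ 38.8 km

t_c = [1/(k_a−k_1)] ln[(k_a/k_1)(1 − D₀(k_a−k_1)/(k_1 L₀))]
= [1/(1.89−0.398)] ln[(1.89/0.398)(1 − 3.92×1.492/(0.398×39.0))]
= (1/1.492) ln[4.749 × 0.6232] = 0.6702 × ln(2.959) = 0.6702 × 1.085 = 0.7272 d.
D_c = (k_1/k_a) L₀ e^(−k_1 t_c) = (0.398/1.89) × 39.0 × e^(−0.398×0.7272) = 0.2106 × 39.0 × 0.7487 = 6.149 mg/L.
Minimum DO = C_s − D_c = 10.6 − 6.149 = 4.451 mg/L.
x_c = v t_c = 0.618 m/s × 0.7272 d × 86400 s/d = 38830 m ≈ 38.8 km.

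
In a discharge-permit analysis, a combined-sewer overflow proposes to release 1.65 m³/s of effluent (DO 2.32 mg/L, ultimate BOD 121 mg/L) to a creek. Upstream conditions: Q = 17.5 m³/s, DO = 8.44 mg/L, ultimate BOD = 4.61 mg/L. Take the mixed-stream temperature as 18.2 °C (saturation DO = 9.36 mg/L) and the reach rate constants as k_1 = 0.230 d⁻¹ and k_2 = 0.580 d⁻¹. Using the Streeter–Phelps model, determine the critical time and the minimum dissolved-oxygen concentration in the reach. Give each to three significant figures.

Mixed DO = (17.5×8.44 + 1.65×2.32)/(17.5+1.65) = 151.5/19.15 = 7.913 mg/L.
Mixed L₀ = (17.5×4.61 + 1.65×121)/(19.15) = 280.3/19.15 = 14.64 mg/L.
Initial deficit D₀ = C_s − DO₀ = 9.36 − 7.913 = 1.447 mg/L.
t_c = (1/0.3500) ln[(0.580/0.230)(1 − 1.447×0.3500/(0.230×14.64))] = 2.857 × ln(2.142) = 2.177 d.
D_c = (0.230/0.580) × 14.64 × e^(−0.230×2.177) = 0.3966 × 14.64 × 0.6061 = 3.518 mg/L.
Minimum DO = 9.36 − 3.518 = 5.842 mg/L.

t_c ≈ 2.18 d; minimum DO ≈ 5.84 mg/L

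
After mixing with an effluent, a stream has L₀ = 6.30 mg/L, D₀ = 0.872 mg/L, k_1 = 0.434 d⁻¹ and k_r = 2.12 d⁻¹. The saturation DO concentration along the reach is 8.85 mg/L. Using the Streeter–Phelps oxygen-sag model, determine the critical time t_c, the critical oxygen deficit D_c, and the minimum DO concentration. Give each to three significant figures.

t_c ≈ 0.483 d; D_c ≈ 1.05 mg/L; min DO ≈ 7.80 mg/L

With k_r/k_1 = 4.885 and 1 − D₀(k_r−k_1)/(k_1 L₀) = 0.4623,
t_c = ln(4.885 × 0.4623) / (2.12 − 0.434) = ln(2.258) / 1.686 = 0.8146/1.686 = 0.4831 d.
D_c = (k_1/k_r) L₀ e^(−k_1 t_c) = (0.434/2.12) × 6.30 × e^(−0.434×0.4831) = 0.2047 × 6.30 × 0.8108 = 1.046 mg/L.
Minimum DO = C_s − D_c = 8.85 − 1.046 = 7.804 mg/L.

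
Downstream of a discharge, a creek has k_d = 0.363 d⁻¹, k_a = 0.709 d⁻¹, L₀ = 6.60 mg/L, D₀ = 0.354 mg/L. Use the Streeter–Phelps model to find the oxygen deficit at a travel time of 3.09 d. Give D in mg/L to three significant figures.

k_d L₀/(k_a−k_d) = 0.363×6.60/(0.709−0.363) = 2.396/0.3460 = 6.924 mg/L.
e^(−k_d t) = e^(−0.363×3.090) = 0.3257; e^(−k_a t) = e^(−0.709×3.090) = 0.1118.
D = 6.924 × (0.3257 − 0.1118) + 0.354 × 0.1118 = 1.481 + 0.03959 = 1.521 mg/L.

D ≈ 1.52 mg/L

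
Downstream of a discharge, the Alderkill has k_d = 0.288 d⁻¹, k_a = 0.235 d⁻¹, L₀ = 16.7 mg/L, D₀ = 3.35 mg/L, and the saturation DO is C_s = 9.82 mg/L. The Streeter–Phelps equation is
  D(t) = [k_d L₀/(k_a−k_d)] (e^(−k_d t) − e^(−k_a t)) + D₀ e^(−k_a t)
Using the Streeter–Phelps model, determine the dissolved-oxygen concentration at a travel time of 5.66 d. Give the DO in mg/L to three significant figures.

DO ≈ 2.71 mg/L

k_d L₀/(k_a−k_d) = 0.288×16.7/(0.235−0.288) = 4.810/-0.05300 = -90.75 mg/L.
e^(−k_d t) = e^(−0.288×5.660) = 0.1959; e^(−k_a t) = e^(−0.235×5.660) = 0.2645.
D = -90.75 × (0.1959 − 0.2645) + 3.35 × 0.2645 = 6.220 + 0.8859 = 7.105 mg/L.
DO = C_s − D = 9.82 − 7.105 = 2.715 mg/L.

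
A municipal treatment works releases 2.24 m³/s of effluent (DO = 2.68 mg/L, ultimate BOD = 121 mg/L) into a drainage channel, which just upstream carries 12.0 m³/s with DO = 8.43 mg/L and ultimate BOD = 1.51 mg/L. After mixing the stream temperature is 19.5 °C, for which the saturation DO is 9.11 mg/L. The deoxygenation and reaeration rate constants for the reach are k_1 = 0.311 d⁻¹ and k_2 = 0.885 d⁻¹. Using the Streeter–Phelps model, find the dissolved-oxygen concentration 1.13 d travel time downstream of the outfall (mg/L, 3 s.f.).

DO ≈ 4.83 mg/L

Mixed DO = (12.0×8.43 + 2.24×2.68)/(12.0+2.24) = 107.2/14.24 = 7.526 mg/L.
Mixed L₀ = (12.0×1.51 + 2.24×121)/(14.24) = 289.2/14.24 = 20.31 mg/L.
Initial deficit D₀ = C_s − DO₀ = 9.11 − 7.526 = 1.584 mg/L.
D(1.13) = [0.311×20.31/(0.885−0.311)](e^(−0.311×1.13) − e^(−0.885×1.13)) + 1.584 e^(−0.885×1.13)
= 11.00 × (0.7037 − 0.3679) + 1.584 × 0.3679 = 4.278 mg/L.
DO = 9.11 − 4.278 = 4.832 mg/L.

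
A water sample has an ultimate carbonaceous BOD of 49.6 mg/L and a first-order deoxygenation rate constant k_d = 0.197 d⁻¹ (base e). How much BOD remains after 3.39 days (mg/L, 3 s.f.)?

L_t = L₀ e^(−k_d t) = 49.6 × e^(−0.197×3.39) = 49.6 × 0.5128 = 25.44 mg/L.

L ≈ 25.4 mg/L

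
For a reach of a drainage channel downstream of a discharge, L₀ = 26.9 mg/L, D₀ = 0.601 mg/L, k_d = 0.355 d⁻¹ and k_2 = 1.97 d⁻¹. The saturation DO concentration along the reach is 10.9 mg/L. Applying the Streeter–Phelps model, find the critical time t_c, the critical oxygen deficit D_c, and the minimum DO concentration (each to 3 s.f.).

At the critical point dD/dt = 0, so k_d L₀ e^(−k_d t) = k_2 D. Substituting D(t) from the Streeter–Phelps equation and solving for t gives
t_c = ln[(k_2/k_d)(1 − D₀(k_2−k_d)/(k_d L₀))] / (k_2−k_d).
Here k_2−k_d = 1.615 d⁻¹ and 1 − D₀(k_2−k_d)/(k_d L₀) = 1 − 0.601×1.615/(0.355×26.9) = 0.8984, so
t_c = ln(5.549 × 0.8984) / 1.615 = 1.606 / 1.615 = 0.9947 d.
D_c = (k_d/k_2) L₀ e^(−k_d t_c) = (0.355/1.97) × 26.9 × e^(−0.355×0.9947) = 0.1802 × 26.9 × 0.7025 = 3.405 mg/L.
Minimum DO = C_s − D_c = 10.9 − 3.405 = 7.495 mg/L.

t_c ≈ 0.995 d; D_c ≈ 3.41 mg/L; min DO ≈ 7.49 mg/L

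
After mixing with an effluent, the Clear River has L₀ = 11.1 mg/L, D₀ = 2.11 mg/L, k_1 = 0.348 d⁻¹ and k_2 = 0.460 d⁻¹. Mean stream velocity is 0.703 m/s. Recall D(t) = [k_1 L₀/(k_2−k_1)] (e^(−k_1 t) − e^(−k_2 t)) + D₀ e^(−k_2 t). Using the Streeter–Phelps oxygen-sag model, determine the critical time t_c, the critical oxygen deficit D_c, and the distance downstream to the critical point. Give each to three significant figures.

With k_2/k_1 = 1.322 and 1 − D₀(k_2−k_1)/(k_1 L₀) = 0.9388,
t_c = ln(1.322 × 0.9388) / (0.460 − 0.348) = ln(1.241) / 0.1120 = 0.2159/0.1120 = 1.928 d.
L(t_c) = L₀ e^(−k_1 t_c) = 11.1 × 0.5113 = 5.675 mg/L, and at the critical point k_2 D_c = k_1 L, so D_c = (0.348/0.460) × 5.675 = 4.294 mg/L.
x_c = v t_c = 0.703 m/s × 1.928 d × 86400 s/d = 117100 m ≈ 117 km.

t_c ≈ 1.93 d; D_c ≈ 4.29 mg/L; x_c ≈ 117 km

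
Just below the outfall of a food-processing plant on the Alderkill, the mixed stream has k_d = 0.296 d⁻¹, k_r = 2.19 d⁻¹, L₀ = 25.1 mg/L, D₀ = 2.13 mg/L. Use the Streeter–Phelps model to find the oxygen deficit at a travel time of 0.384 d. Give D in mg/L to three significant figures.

D ≈ 2.73 mg/L

k_d L₀/(k_r−k_d) = 0.296×25.1/(2.19−0.296) = 7.430/1.894 = 3.923 mg/L.
e^(−k_d t) = e^(−0.296×0.3840) = 0.8926; e^(−k_r t) = e^(−2.19×0.3840) = 0.4313.
D = 3.923 × (0.8926 − 0.4313) + 2.13 × 0.4313 = 1.809 + 0.9187 = 2.728 mg/L.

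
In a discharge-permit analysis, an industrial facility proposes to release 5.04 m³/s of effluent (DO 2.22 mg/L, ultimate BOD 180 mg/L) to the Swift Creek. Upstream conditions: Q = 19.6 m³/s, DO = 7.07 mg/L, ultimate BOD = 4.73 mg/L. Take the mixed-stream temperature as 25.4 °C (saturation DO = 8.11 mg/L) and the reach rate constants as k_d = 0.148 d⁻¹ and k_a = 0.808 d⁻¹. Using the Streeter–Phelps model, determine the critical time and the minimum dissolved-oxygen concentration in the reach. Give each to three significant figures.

t_c ≈ 2.19 d; minimum DO ≈ 2.73 mg/L

Mixed DO = (19.6×7.07 + 5.04×2.22)/(19.6+5.04) = 149.8/24.64 = 6.078 mg/L.
Mixed L₀ = (19.6×4.73 + 5.04×180)/(24.64) = 999.9/24.64 = 40.58 mg/L.
Initial deficit D₀ = C_s − DO₀ = 8.11 − 6.078 = 2.032 mg/L.
t_c = (1/0.6600) ln[(0.808/0.148)(1 − 2.032×0.6600/(0.148×40.58))] = 1.515 × ln(4.240) = 2.189 d.
D_c = (0.148/0.808) × 40.58 × e^(−0.148×2.189) = 0.1832 × 40.58 × 0.7233 = 5.376 mg/L.
Minimum DO = 8.11 − 5.376 = 2.734 mg/L.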